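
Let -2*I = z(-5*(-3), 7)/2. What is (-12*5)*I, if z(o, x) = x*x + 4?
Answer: 795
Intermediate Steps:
z(o, x) = 4 + x² (z(o, x) = x² + 4 = 4 + x²)
I = -53/4 (I = -(4 + 7²)/(2*2) = -(4 + 49)/(2*2) = -53/(2*2) = -½*53/2 = -53/4 ≈ -13.250)
(-12*5)*I = -12*5*(-53/4) = -60*(-53/4) = 795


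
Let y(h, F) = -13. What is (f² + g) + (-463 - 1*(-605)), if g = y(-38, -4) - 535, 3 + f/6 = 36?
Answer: 38798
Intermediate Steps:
f = 198 (f = -18 + 6*36 = -18 + 216 = 198)
g = -548 (g = -13 - 535 = -548)
(f² + g) + (-463 - 1*(-605)) = (198² - 548) + (-463 - 1*(-605)) = (39204 - 548) + (-463 + 605) = 38656 + 142 = 38798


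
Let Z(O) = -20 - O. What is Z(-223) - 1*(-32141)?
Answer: 32344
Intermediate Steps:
Z(-223) - 1*(-32141) = (-20 - 1*(-223)) - 1*(-32141) = (-20 + 223) + 32141 = 203 + 32141 = 32344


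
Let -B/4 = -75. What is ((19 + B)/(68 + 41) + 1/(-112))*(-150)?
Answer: -2671425/6104 ≈ -437.65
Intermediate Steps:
B = 300 (B = -4*(-75) = 300)
((19 + B)/(68 + 41) + 1/(-112))*(-150) = ((19 + 300)/(68 + 41) + 1/(-112))*(-150) = (319/109 - 1/112)*(-150) = (35619/12208)*(-150) = -2671425/6104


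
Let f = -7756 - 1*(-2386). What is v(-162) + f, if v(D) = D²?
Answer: 20874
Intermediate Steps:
f = -5370 (f = -7756 + 2386 = -5370)
v(-162) + f = (-162)² - 5370 = 26244 - 5370 = 20874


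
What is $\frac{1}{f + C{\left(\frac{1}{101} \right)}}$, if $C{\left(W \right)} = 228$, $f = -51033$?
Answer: $- \frac{1}{50805} \approx -1.9683 \cdot 10^{-5}$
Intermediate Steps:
$\frac{1}{f + C{\left(\frac{1}{101} \right)}} = \frac{1}{-51033 + 228} = \frac{1}{-50805} = - \frac{1}{50805}$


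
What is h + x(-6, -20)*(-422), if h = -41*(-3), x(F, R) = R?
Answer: 8563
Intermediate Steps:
h = 123
h + x(-6, -20)*(-422) = 123 - 20*(-422) = 123 + 8440 = 8563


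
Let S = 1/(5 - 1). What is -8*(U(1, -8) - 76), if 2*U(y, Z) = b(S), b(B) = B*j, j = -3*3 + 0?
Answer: 617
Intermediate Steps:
j = -9 (j = -9 + 0 = -9)
S = ¼ (S = 1/4 = ¼ ≈ 0.25000)
b(B) = -9*B (b(B) = B*(-9) = -9*B)
U(y, Z) = -9/8 (U(y, Z) = (-9*¼)/2 = (½)*(-9/4) = -9/8)
-8*(U(1, -8) - 76) = -8*(-9/8 - 76) = -8*(-617/8) = 617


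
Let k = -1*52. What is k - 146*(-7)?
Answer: 970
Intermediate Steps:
k = -52
k - 146*(-7) = -52 - 146*(-7) = -52 + 1022 = 970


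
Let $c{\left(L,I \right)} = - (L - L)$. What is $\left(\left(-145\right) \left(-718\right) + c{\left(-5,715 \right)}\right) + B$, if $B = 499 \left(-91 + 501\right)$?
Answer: $308700$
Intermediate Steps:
$B = 204590$ ($B = 499 \cdot 410 = 204590$)
$c{\left(L,I \right)} = 0$ ($c{\left(L,I \right)} = \left(-1\right) 0 = 0$)
$\left(\left(-145\right) \left(-718\right) + c{\left(-5,715 \right)}\right) + B = \left(\left(-145\right) \left(-718\right) + 0\right) + 204590 = \left(104110 + 0\right) + 204590 = 104110 + 204590 = 308700$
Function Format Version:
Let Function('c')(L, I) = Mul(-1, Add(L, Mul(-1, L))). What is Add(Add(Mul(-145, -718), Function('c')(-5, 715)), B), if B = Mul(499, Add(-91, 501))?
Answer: 308700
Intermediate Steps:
B = 204590 (B = Mul(499, 410) = 204590)
Function('c')(L, I) = 0 (Function('c')(L, I) = Mul(-1, 0) = 0)
Add(Add(Mul(-145, -718), Function('c')(-5, 715)), B) = Add(Add(Mul(-145, -718), 0), 204590) = Add(Add(104110, 0), 204590) = Add(104110, 204590) = 308700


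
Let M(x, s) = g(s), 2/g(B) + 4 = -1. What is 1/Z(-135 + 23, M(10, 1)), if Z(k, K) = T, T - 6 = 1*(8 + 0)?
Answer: 1/14 ≈ 0.071429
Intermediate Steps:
g(B) = -2/5 (g(B) = 2/(-4 - 1) = 2/(-5) = 2*(-1/5) = -2/5)
M(x, s) = -2/5
T = 14 (T = 6 + 1*(8 + 0) = 6 + 1*8 = 6 + 8 = 14)
Z(k, K) = 14
1/Z(-135 + 23, M(10, 1)) = 1/14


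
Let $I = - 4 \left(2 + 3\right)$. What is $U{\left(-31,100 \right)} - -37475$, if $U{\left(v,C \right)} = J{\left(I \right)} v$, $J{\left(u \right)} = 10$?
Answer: $37165$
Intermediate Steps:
$I = -20$ ($I = \left(-4\right) 5 = -20$)
$U{\left(v,C \right)} = 10 v$
$U{\left(-31,100 \right)} - -37475 = 10 \left(-31\right) - -37475 = -310 + 37475 = 37165$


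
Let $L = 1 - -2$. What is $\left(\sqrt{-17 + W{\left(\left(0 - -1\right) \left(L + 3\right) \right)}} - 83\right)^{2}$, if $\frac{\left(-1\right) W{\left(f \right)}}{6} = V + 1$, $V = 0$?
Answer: $\left(83 - i \sqrt{23}\right)^{2} \approx 6866.0 - 796.11 i$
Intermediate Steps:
$L = 3$ ($L = 1 + 2 = 3$)
$W{\left(f \right)} = -6$ ($W{\left(f \right)} = - 6 \left(0 + 1\right) = \left(-6\right) 1 = -6$)
$\left(\sqrt{-17 + W{\left(\left(0 - -1\right) \left(L + 3\right) \right)}} - 83\right)^{2} = \left(\sqrt{-17 - 6} - 83\right)^{2} = \left(\sqrt{-23} - 83\right)^{2} = \left(i \sqrt{23} - 83\right)^{2} = \left(-83 + i \sqrt{23}\right)^{2}$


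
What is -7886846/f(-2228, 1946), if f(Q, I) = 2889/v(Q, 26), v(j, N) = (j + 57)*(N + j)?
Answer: -12567799516844/963 ≈ -1.3051e+10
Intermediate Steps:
v(j, N) = (57 + j)*(N + j)
f(Q, I) = 2889/(1482 + Q² + 83*Q) (f(Q, I) = 2889/(Q² + 57*26 + 57*Q + 26*Q) = 2889/(Q² + 1482 + 57*Q + 26*Q) = 2889/(1482 + Q² + 83*Q))
-7886846/f(-2228, 1946) = -7886846/(2889/(1482 + (-2228)² + 83*(-2228))) = -7886846/(2889/(1482 + 4963984 - 184924)) = -7886846/(2889/4780542) = -7886846/(2889*(1/4780542)) = -7886846/963/1593514 = -7886846*1593514/963 = -12567799516844/963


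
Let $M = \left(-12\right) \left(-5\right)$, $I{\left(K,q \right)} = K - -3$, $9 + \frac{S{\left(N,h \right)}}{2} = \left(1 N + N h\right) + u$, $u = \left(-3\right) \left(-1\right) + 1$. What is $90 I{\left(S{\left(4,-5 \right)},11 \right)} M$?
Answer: $-210600$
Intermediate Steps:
$u = 4$ ($u = 3 + 1 = 4$)
$S{\left(N,h \right)} = -10 + 2 N + 2 N h$ ($S{\left(N,h \right)} = -18 + 2 \left(\left(1 N + N h\right) + 4\right) = -18 + 2 \left(\left(N + N h\right) + 4\right) = -18 + 2 \left(4 + N + N h\right) = -18 + \left(8 + 2 N + 2 N h\right) = -10 + 2 N + 2 N h$)
$I{\left(K,q \right)} = 3 + K$ ($I{\left(K,q \right)} = K + 3 = 3 + K$)
$M = 60$
$90 I{\left(S{\left(4,-5 \right)},11 \right)} M = 90 \left(3 + \left(-10 + 2 \cdot 4 + 2 \cdot 4 \left(-5\right)\right)\right) 60 = 90 \left(3 - 42\right) 60 = 90 \left(-39\right) 60 = \left(-3510\right) 60 = -210600$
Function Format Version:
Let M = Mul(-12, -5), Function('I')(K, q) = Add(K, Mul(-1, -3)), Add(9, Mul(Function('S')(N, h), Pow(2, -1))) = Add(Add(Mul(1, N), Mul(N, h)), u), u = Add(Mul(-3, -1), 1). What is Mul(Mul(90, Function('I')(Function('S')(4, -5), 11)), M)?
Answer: -210600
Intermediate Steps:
u = 4 (u = Add(3, 1) = 4)
Function('S')(N, h) = Add(-10, Mul(2, N), Mul(2, N, h)) (Function('S')(N, h) = Add(-18, Mul(2, Add(Add(Mul(1, N), Mul(N, h)), 4))) = Add(-18, Mul(2, Add(Add(N, Mul(N, h)), 4))) = Add(-18, Mul(2, Add(4, N, Mul(N, h)))) = Add(-18, Add(8, Mul(2, N), Mul(2, N, h))) = Add(-10, Mul(2, N), Mul(2, N, h)))
Function('I')(K, q) = Add(3, K) (Function('I')(K, q) = Add(K, 3) = Add(3, K))
M = 60
Mul(Mul(90, Function('I')(Function('S')(4, -5), 11)), M) = Mul(Mul(90, Add(3, Add(-10, Mul(2, 4), Mul(2, 4, -5)))), 60) = Mul(Mul(90, Add(3, Add(-10, 8, -40))), 60) = Mul(Mul(90, Add(3, -42)), 60) = Mul(Mul(90, -39), 60) = Mul(-3510, 60) = -210600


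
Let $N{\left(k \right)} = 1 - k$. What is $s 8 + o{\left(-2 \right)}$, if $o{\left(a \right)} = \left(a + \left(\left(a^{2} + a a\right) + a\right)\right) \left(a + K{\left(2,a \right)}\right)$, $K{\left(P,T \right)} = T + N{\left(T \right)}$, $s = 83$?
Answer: $660$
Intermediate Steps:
$K{\left(P,T \right)} = 1$ ($K{\left(P,T \right)} = T - \left(-1 + T\right) = 1$)
$o{\left(a \right)} = \left(1 + a\right) \left(2 a + 2 a^{2}\right)$ ($o{\left(a \right)} = \left(a + \left(\left(a^{2} + a a\right) + a\right)\right) \left(a + 1\right) = \left(a + \left(\left(a^{2} + a^{2}\right) + a\right)\right) \left(1 + a\right) = \left(a + \left(2 a^{2} + a\right)\right) \left(1 + a\right) = \left(a + \left(a + 2 a^{2}\right)\right) \left(1 + a\right) = \left(2 a + 2 a^{2}\right) \left(1 + a\right) = \left(1 + a\right) \left(2 a + 2 a^{2}\right)$)
$s 8 + o{\left(-2 \right)} = 83 \cdot 8 + 2 \left(-2\right) \left(1 + \left(-2\right)^{2} + 2 \left(-2\right)\right) = 664 + 2 \left(-2\right) \left(1 + 4 - 4\right) = 664 + 2 \left(-2\right) 1 = 664 - 4 = 660$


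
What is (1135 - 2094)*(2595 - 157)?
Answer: -2338042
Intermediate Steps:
(1135 - 2094)*(2595 - 157) = -959*2438 = -2338042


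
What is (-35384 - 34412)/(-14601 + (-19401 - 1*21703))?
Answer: 69796/55705 ≈ 1.2530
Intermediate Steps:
(-35384 - 34412)/(-14601 + (-19401 - 1*21703)) = -69796/(-14601 + (-19401 - 21703)) = -69796/(-14601 - 41104) = -69796/(-55705) = -69796*(-1/55705) = 69796/55705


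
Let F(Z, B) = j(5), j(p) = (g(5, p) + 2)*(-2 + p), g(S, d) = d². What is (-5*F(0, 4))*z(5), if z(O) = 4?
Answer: -1620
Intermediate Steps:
j(p) = (-2 + p)*(2 + p²) (j(p) = (p² + 2)*(-2 + p) = (2 + p²)*(-2 + p) = (-2 + p)*(2 + p²))
F(Z, B) = 81 (F(Z, B) = -4 + 5³ - 2*5² + 2*5 = -4 + 125 - 2*25 + 10 = -4 + 125 - 50 + 10 = 81)
(-5*F(0, 4))*z(5) = -5*81*4 = -405*4 = -1620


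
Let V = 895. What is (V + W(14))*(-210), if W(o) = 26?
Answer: -193410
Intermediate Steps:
(V + W(14))*(-210) = (895 + 26)*(-210) = 921*(-210) = -193410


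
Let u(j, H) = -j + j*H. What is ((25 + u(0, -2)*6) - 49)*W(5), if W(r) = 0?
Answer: 0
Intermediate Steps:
u(j, H) = -j + H*j
((25 + u(0, -2)*6) - 49)*W(5) = ((25 + (0*(-1 - 2))*6) - 49)*0 = ((25 + (0*(-3))*6) - 49)*0 = ((25 + 0*6) - 49)*0 = ((25 + 0) - 49)*0 = (25 - 49)*0 = -24*0 = 0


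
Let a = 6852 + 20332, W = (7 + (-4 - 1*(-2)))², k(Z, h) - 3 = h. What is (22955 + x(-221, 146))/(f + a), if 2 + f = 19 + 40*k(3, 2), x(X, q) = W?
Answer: 22980/27401 ≈ 0.83866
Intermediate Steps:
k(Z, h) = 3 + h
W = 25 (W = (7 + (-4 + 2))² = (7 - 2)² = 5² = 25)
x(X, q) = 25
f = 217 (f = -2 + (19 + 40*(3 + 2)) = -2 + (19 + 40*5) = -2 + (19 + 200) = -2 + 219 = 217)
a = 27184
(22955 + x(-221, 146))/(f + a) = (22955 + 25)/(217 + 27184) = 22980/27401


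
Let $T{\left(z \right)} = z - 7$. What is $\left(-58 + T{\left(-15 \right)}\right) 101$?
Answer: $-8080$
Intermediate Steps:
$T{\left(z \right)} = -7 + z$
$\left(-58 + T{\left(-15 \right)}\right) 101 = \left(-58 - 22\right) 101 = \left(-80\right) 101 = -8080$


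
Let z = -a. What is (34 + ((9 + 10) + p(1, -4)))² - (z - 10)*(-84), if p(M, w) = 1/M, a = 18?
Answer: 564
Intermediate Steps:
z = -18 (z = -1*18 = -18)
p(M, w) = 1/M
(34 + ((9 + 10) + p(1, -4)))² - (z - 10)*(-84) = (34 + ((9 + 10) + 1/1))² - (-18 - 10)*(-84) = (34 + (19 + 1))² - (-28)*(-84) = (34 + 20)² - 1*2352 = 54² - 2352 = 2916 - 2352 = 564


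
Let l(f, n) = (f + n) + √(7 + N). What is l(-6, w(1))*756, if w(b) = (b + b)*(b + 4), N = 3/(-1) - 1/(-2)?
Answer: 3024 + 1134*√2 ≈ 4627.7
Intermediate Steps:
N = -5/2 (N = 3*(-1) - 1*(-½) = -3 + ½ = -5/2 ≈ -2.5000)
w(b) = 2*b*(4 + b) (w(b) = (2*b)*(4 + b) = 2*b*(4 + b))
l(f, n) = f + n + 3*√2/2 (l(f, n) = (f + n) + √(7 - 5/2) = (f + n) + √(9/2) = (f + n) + 3*√2/2 = f + n + 3*√2/2)
l(-6, w(1))*756 = (-6 + 2*1*(4 + 1) + 3*√2/2)*756 = (-6 + 2*1*5 + 3*√2/2)*756 = (-6 + 10 + 3*√2/2)*756 = (4 + 3*√2/2)*756 = 3024 + 1134*√2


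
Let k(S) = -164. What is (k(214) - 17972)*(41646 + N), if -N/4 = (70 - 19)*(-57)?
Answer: -966177264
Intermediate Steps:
N = 11628 (N = -4*(70 - 19)*(-57) = -204*(-57) = -4*(-2907) = 11628)
(k(214) - 17972)*(41646 + N) = (-164 - 17972)*(41646 + 11628) = -18136*53274 = -966177264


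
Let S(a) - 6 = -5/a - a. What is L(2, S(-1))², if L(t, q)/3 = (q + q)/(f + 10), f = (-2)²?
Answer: 1296/49 ≈ 26.449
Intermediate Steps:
f = 4
S(a) = 6 - a - 5/a (S(a) = 6 + (-5/a - a) = 6 + (-a - 5/a) = 6 - a - 5/a)
L(t, q) = 3*q/7 (L(t, q) = 3*((q + q)/(4 + 10)) = 3*((2*q)/14) = 3*((2*q)*(1/14)) = 3*(q/7) = 3*q/7)
L(2, S(-1))² = (3*(6 - 1*(-1) - 5/(-1))/7)² = (3*(6 + 1 - 5*(-1))/7)² = (3*(6 + 1 + 5)/7)² = ((3/7)*12)² = (36/7)² = 1296/49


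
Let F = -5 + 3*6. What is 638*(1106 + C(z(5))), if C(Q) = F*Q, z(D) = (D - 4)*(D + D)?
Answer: 788568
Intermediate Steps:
F = 13 (F = -5 + 18 = 13)
z(D) = 2*D*(-4 + D) (z(D) = (-4 + D)*(2*D) = 2*D*(-4 + D))
C(Q) = 13*Q
638*(1106 + C(z(5))) = 638*(1106 + 13*(2*5*(-4 + 5))) = 638*(1106 + 13*(2*5*1)) = 638*(1106 + 13*10) = 638*(1106 + 130) = 638*1236 = 788568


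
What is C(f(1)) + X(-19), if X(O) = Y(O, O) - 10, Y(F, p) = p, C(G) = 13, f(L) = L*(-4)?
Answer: -16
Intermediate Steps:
f(L) = -4*L
X(O) = -10 + O (X(O) = O - 10 = -10 + O)
C(f(1)) + X(-19) = 13 + (-10 - 19) = 13 - 29 = -16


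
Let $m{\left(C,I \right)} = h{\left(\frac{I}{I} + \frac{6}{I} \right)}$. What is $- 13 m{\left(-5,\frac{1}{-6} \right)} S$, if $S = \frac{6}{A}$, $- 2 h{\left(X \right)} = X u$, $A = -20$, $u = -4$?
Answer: $-273$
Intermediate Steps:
$h{\left(X \right)} = 2 X$ ($h{\left(X \right)} = - \frac{X \left(-4\right)}{2} = - \frac{\left(-4\right) X}{2} = 2 X$)
$m{\left(C,I \right)} = 2 + \frac{12}{I}$ ($m{\left(C,I \right)} = 2 \left(\frac{I}{I} + \frac{6}{I}\right) = 2 \left(1 + \frac{6}{I}\right) = 2 + \frac{12}{I}$)
$S = - \frac{3}{10}$ ($S = \frac{6}{-20} = 6 \left(- \frac{1}{20}\right) = - \frac{3}{10} \approx -0.3$)
$- 13 m{\left(-5,\frac{1}{-6} \right)} S = - 13 \left(2 + \frac{12}{\frac{1}{-6}}\right) \left(- \frac{3}{10}\right) = - 13 \left(2 + \frac{12}{- \frac{1}{6}}\right) \left(- \frac{3}{10}\right) = - 13 \left(2 + 12 \left(-6\right)\right) \left(- \frac{3}{10}\right) = - 13 \left(2 - 72\right) \left(- \frac{3}{10}\right) = \left(-13\right) \left(-70\right) \left(- \frac{3}{10}\right) = 910 \left(- \frac{3}{10}\right) = -273$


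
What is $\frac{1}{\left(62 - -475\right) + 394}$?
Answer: $\frac{1}{931} \approx 0.0010741$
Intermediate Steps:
$\frac{1}{\left(62 - -475\right) + 394} = \frac{1}{\left(62 + 475\right) + 394} = \frac{1}{537 + 394} = \frac{1}{931}$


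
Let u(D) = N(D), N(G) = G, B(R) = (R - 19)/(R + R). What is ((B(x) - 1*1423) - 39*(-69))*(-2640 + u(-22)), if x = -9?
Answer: -30416012/9 ≈ -3.3796e+6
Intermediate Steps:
B(R) = (-19 + R)/(2*R) (B(R) = (-19 + R)/((2*R)) = (-19 + R)*(1/(2*R)) = (-19 + R)/(2*R))
u(D) = D
((B(x) - 1*1423) - 39*(-69))*(-2640 + u(-22)) = (((½)*(-19 - 9)/(-9) - 1*1423) - 39*(-69))*(-2640 - 22) = (((½)*(-⅑)*(-28) - 1423) + 2691)*(-2662) = ((14/9 - 1423) + 2691)*(-2662) = (-12793/9 + 2691)*(-2662) = (11426/9)*(-2662) = -30416012/9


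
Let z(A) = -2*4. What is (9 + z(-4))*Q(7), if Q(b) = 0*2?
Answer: 0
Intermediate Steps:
Q(b) = 0
z(A) = -8
(9 + z(-4))*Q(7) = (9 - 8)*0 = 1*0 = 0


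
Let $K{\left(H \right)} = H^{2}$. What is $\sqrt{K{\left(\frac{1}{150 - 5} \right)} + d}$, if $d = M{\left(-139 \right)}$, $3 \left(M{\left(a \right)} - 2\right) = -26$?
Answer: $\frac{i \sqrt{1261491}}{435} \approx 2.582 i$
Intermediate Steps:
$M{\left(a \right)} = - \frac{20}{3}$ ($M{\left(a \right)} = 2 + \frac{1}{3} \left(-26\right) = 2 - \frac{26}{3} = - \frac{20}{3}$)
$d = - \frac{20}{3} \approx -6.6667$
$\sqrt{K{\left(\frac{1}{150 - 5} \right)} + d} = \sqrt{\left(\frac{1}{150 - 5}\right)^{2} - \frac{20}{3}} = \sqrt{\left(\frac{1}{145}\right)^{2} - \frac{20}{3}} = \sqrt{\frac{1}{21025} - \frac{20}{3}} = \sqrt{- \frac{420497}{63075}} = \frac{i \sqrt{1261491}}{435}$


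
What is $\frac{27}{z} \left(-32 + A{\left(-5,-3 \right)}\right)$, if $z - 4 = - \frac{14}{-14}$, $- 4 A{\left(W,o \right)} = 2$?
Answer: $- \frac{351}{2} \approx -175.5$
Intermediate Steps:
$A{\left(W,o \right)} = - \frac{1}{2}$ ($A{\left(W,o \right)} = \left(- \frac{1}{4}\right) 2 = - \frac{1}{2}$)
$z = 5$ ($z = 4 - \frac{14}{-14} = 4 - -1 = 4 + 1 = 5$)
$\frac{27}{z} \left(-32 + A{\left(-5,-3 \right)}\right) = \frac{27}{5} \left(-32 - \frac{1}{2}\right) = 27 \cdot \frac{1}{5} \left(- \frac{65}{2}\right) = \frac{27}{5} \left(- \frac{65}{2}\right) = - \frac{351}{2}$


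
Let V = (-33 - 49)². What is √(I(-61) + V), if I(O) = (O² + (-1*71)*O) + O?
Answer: 3*√1635 ≈ 121.31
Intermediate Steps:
V = 6724 (V = (-82)² = 6724)
I(O) = O² - 70*O (I(O) = (O² - 71*O) + O = O² - 70*O)
√(I(-61) + V) = √(-61*(-70 - 61) + 6724) = √(-61*(-131) + 6724) = √(7991 + 6724) = √14715 = 3*√1635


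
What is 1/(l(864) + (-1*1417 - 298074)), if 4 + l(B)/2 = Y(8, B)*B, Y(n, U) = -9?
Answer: -1/315051 ≈ -3.1741e-6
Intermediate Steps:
l(B) = -8 - 18*B (l(B) = -8 + 2*(-9*B) = -8 - 18*B)
1/(l(864) + (-1*1417 - 298074)) = 1/((-8 - 18*864) + (-1*1417 - 298074)) = 1/((-8 - 15552) + (-1417 - 298074)) = 1/(-15560 - 299491) = 1/(-315051) = -1/315051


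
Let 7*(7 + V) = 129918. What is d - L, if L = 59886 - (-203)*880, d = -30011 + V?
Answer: -1749890/7 ≈ -2.4998e+5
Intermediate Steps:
V = 129869/7 (V = -7 + (⅐)*129918 = -7 + 129918/7 = 129869/7 ≈ 18553.)
d = -80208/7 (d = -30011 + 129869/7 = -80208/7 ≈ -11458.)
L = 238526 (L = 59886 - 1*(-178640) = 59886 + 178640 = 238526)
d - L = -80208/7 - 1*238526 = -80208/7 - 238526 = -1749890/7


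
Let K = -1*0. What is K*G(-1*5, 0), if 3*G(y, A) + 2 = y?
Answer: 0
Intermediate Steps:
G(y, A) = -2/3 + y/3
K = 0
K*G(-1*5, 0) = 0*(-2/3 + (-1*5)/3) = 0*(-2/3 + (1/3)*(-5)) = 0*(-2/3 - 5/3) = 0*(-7/3) = 0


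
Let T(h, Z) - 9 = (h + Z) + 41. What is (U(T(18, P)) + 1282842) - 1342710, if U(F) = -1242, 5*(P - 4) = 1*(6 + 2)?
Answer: -61110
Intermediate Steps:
P = 28/5 (P = 4 + (1*(6 + 2))/5 = 4 + (1*8)/5 = 4 + (1/5)*8 = 4 + 8/5 = 28/5 ≈ 5.6000)
T(h, Z) = 50 + Z + h (T(h, Z) = 9 + ((h + Z) + 41) = 9 + ((Z + h) + 41) = 9 + (41 + Z + h) = 50 + Z + h)
(U(T(18, P)) + 1282842) - 1342710 = (-1242 + 1282842) - 1342710 = 1281600 - 1342710 = -61110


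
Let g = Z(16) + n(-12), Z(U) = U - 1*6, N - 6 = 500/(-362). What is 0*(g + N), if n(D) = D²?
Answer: 0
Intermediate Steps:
N = 836/181 (N = 6 + 500/(-362) = 6 + 500*(-1/362) = 6 - 250/181 = 836/181 ≈ 4.6188)
Z(U) = -6 + U (Z(U) = U - 6 = -6 + U)
g = 154 (g = (-6 + 16) + (-12)² = 10 + 144 = 154)
0*(g + N) = 0*(154 + 836/181) = 0*(28710/181) = 0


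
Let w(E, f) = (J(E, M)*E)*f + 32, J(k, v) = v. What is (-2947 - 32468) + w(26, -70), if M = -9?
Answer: -19003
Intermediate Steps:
w(E, f) = 32 - 9*E*f (w(E, f) = (-9*E)*f + 32 = -9*E*f + 32 = 32 - 9*E*f)
(-2947 - 32468) + w(26, -70) = (-2947 - 32468) + (32 - 9*26*(-70)) = -35415 + (32 + 16380) = -35415 + 16412 = -19003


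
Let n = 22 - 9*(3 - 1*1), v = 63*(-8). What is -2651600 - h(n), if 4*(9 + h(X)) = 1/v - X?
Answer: -5345605439/2016 ≈ -2.6516e+6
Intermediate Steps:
v = -504
n = 4 (n = 22 - 9*(3 - 1) = 22 - 9*2 = 22 - 18 = 4)
h(X) = -18145/2016 - X/4 (h(X) = -9 + (1/(-504) - X)/4 = -9 + (-1/504 - X)/4 = -9 + (-1/2016 - X/4) = -18145/2016 - X/4)
-2651600 - h(n) = -2651600 - (-18145/2016 - ¼*4) = -2651600 - (-18145/2016 - 1) = -2651600 - 1*(-20161/2016) = -2651600 + 20161/2016 = -5345605439/2016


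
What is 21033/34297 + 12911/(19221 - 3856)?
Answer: 765980612/526973405 ≈ 1.4535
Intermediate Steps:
21033/34297 + 12911/(19221 - 3856) = 21033*(1/34297) + 12911/15365 = 21033/34297 + 12911*(1/15365) = 21033/34297 + 12911/15365 = 765980612/526973405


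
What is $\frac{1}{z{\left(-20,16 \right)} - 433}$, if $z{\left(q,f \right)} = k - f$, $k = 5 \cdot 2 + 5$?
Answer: $- \frac{1}{434} \approx -0.0023041$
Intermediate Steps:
$k = 15$ ($k = 10 + 5 = 15$)
$z{\left(q,f \right)} = 15 - f$
$\frac{1}{z{\left(-20,16 \right)} - 433} = \frac{1}{\left(15 - 16\right) - 433} = \frac{1}{-1 - 433} = \frac{1}{-434} = - \frac{1}{434}$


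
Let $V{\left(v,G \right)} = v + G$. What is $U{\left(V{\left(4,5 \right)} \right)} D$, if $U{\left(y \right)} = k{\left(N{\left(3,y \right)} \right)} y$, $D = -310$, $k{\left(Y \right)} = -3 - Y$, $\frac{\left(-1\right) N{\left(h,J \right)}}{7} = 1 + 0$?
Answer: $-11160$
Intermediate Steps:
$N{\left(h,J \right)} = -7$ ($N{\left(h,J \right)} = - 7 \left(1 + 0\right) = \left(-7\right) 1 = -7$)
$V{\left(v,G \right)} = G + v$
$U{\left(y \right)} = 4 y$ ($U{\left(y \right)} = \left(-3 - -7\right) y = \left(-3 + 7\right) y = 4 y$)
$U{\left(V{\left(4,5 \right)} \right)} D = 4 \left(5 + 4\right) \left(-310\right) = 4 \cdot 9 \left(-310\right) = 36 \left(-310\right) = -11160$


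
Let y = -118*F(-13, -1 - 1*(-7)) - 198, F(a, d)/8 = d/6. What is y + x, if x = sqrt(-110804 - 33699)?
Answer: -1142 + I*sqrt(144503) ≈ -1142.0 + 380.14*I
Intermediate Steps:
F(a, d) = 4*d/3 (F(a, d) = 8*(d/6) = 4*d/3)
y = -1142 (y = -472*(-1 - 1*(-7))/3 - 198 = -472*(-1 + 7)/3 - 198 = -472*6/3 - 198 = -118*8 - 198 = -944 - 198 = -1142)
x = I*sqrt(144503) (x = sqrt(-144503) = I*sqrt(144503) ≈ 380.14*I)
y + x = -1142 + I*sqrt(144503)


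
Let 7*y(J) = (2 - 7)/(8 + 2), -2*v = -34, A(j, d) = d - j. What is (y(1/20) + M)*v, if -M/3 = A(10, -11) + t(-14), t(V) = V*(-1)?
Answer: 4981/14 ≈ 355.79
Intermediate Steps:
v = 17 (v = -½*(-34) = 17)
t(V) = -V
M = 21 (M = -3*((-11 - 1*10) - 1*(-14)) = -3*((-11 - 10) + 14) = -3*(-21 + 14) = -3*(-7) = 21)
y(J) = -1/14 (y(J) = ((2 - 7)/(8 + 2))/7 = (-5/10)/7 = (-5*⅒)/7 = (⅐)*(-½) = -1/14)
(y(1/20) + M)*v = (-1/14 + 21)*17 = (293/14)*17 = 4981/14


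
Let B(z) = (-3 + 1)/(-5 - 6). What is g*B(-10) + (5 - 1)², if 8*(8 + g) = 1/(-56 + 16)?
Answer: 25599/1760 ≈ 14.545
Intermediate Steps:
B(z) = 2/11 (B(z) = -2/(-11) = -2*(-1/11) = 2/11)
g = -2561/320 (g = -8 + 1/(8*(-56 + 16)) = -8 + (⅛)/(-40) = -8 + (⅛)*(-1/40) = -8 - 1/320 = -2561/320 ≈ -8.0031)
g*B(-10) + (5 - 1)² = -2561/320*2/11 + (5 - 1)² = -2561/1760 + 4² = -2561/1760 + 16 = 25599/1760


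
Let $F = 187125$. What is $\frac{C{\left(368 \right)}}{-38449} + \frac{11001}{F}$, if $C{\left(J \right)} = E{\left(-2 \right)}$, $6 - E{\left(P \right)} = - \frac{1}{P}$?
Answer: $\frac{281298841}{4796512750} \approx 0.058647$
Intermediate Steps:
$E{\left(P \right)} = 6 + \frac{1}{P}$ ($E{\left(P \right)} = 6 - - \frac{1}{P} = 6 + \frac{1}{P}$)
$C{\left(J \right)} = \frac{11}{2}$ ($C{\left(J \right)} = 6 + \frac{1}{-2} = 6 - \frac{1}{2} = \frac{11}{2}$)
$\frac{C{\left(368 \right)}}{-38449} + \frac{11001}{F} = \frac{11}{2 \left(-38449\right)} + \frac{11001}{187125} = \frac{11}{2} \left(- \frac{1}{38449}\right) + 11001 \cdot \frac{1}{187125} = - \frac{11}{76898} + \frac{3667}{62375} = \frac{281298841}{4796512750}$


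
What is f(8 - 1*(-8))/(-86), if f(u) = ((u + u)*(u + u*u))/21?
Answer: -4352/903 ≈ -4.8195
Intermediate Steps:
f(u) = 2*u*(u + u²)/21 (f(u) = ((2*u)*(u + u²))*(1/21) = (2*u*(u + u²))*(1/21) = 2*u*(u + u²)/21)
f(8 - 1*(-8))/(-86) = (2*(8 - 1*(-8))²*(1 + (8 - 1*(-8)))/21)/(-86) = (2*(8 + 8)²*(1 + (8 + 8))/21)*(-1/86) = ((2/21)*16²*(1 + 16))*(-1/86) = ((2/21)*256*17)*(-1/86) = (8704/21)*(-1/86) = -4352/903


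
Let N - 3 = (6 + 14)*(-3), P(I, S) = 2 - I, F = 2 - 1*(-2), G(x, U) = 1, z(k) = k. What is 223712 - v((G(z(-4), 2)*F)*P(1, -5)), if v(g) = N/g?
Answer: 894905/4 ≈ 2.2373e+5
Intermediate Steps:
F = 4 (F = 2 + 2 = 4)
N = -57 (N = 3 + (6 + 14)*(-3) = 3 + 20*(-3) = 3 - 60 = -57)
v(g) = -57/g
223712 - v((G(z(-4), 2)*F)*P(1, -5)) = 223712 - (-57)/((1*4)*(2 - 1*1)) = 223712 - (-57)/(4*(2 - 1)) = 223712 - (-57)/(4*1) = 223712 - (-57)/4 = 223712 - 1*(-57/4) = 223712 + 57/4 = 894905/4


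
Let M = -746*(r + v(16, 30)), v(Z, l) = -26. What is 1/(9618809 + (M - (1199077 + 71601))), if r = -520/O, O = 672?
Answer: 42/351460379 ≈ 1.1950e-7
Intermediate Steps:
r = -65/84 (r = -520/672 = -520*1/672 = -65/84 ≈ -0.77381)
M = 838877/42 (M = -746*(-65/84 - 26) = -746*(-2249/84) = 838877/42 ≈ 19973.)
1/(9618809 + (M - (1199077 + 71601))) = 1/(9618809 + (838877/42 - (1199077 + 71601))) = 1/(9618809 + (838877/42 - 1*1270678)) = 1/(9618809 + (838877/42 - 1270678)) = 1/(9618809 - 52529599/42) = 1/(351460379/42) = 42/351460379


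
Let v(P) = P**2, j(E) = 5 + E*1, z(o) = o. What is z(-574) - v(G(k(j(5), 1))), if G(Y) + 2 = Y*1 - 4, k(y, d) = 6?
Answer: -574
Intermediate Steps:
j(E) = 5 + E
G(Y) = -6 + Y (G(Y) = -2 + (Y*1 - 4) = -2 + (Y - 4) = -2 + (-4 + Y) = -6 + Y)
z(-574) - v(G(k(j(5), 1))) = -574 - (-6 + 6)**2 = -574 - 1*0**2 = -574 - 1*0 = -574 + 0 = -574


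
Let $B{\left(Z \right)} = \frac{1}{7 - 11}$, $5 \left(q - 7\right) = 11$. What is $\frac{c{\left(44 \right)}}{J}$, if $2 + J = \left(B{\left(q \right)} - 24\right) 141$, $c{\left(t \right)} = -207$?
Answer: $\frac{36}{595} \approx 0.060504$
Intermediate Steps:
$q = \frac{46}{5}$ ($q = 7 + \frac{1}{5} \cdot 11 = 7 + \frac{11}{5} = \frac{46}{5} \approx 9.2$)
$B{\left(Z \right)} = - \frac{1}{4}$ ($B{\left(Z \right)} = \frac{1}{-4} = - \frac{1}{4}$)
$J = - \frac{13685}{4}$ ($J = -2 + \left(- \frac{1}{4} - 24\right) 141 = -2 - \frac{13677}{4} = - \frac{13685}{4} \approx -3421.3$)
$\frac{c{\left(44 \right)}}{J} = - \frac{207}{- \frac{13685}{4}} = \left(-207\right) \left(- \frac{4}{13685}\right) = \frac{36}{595}$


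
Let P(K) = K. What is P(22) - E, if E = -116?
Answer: 138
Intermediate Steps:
P(22) - E = 22 - 1*(-116) = 22 + 116 = 138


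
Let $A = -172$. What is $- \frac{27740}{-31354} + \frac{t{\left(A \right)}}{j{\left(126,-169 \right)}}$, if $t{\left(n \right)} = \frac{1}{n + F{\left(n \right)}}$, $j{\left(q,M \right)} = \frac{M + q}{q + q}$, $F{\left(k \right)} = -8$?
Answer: $\frac{3091789}{3370555} \approx 0.91729$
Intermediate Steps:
$j{\left(q,M \right)} = \frac{M + q}{2 q}$
$t{\left(n \right)} = \frac{1}{-8 + n}$ ($t{\left(n \right)} = \frac{1}{n - 8} = \frac{1}{-8 + n}$)
$- \frac{27740}{-31354} + \frac{t{\left(A \right)}}{j{\left(126,-169 \right)}} = - \frac{27740}{-31354} + \frac{1}{\left(-8 - 172\right) \frac{-169 + 126}{2 \cdot 126}} = \left(-27740\right) \left(- \frac{1}{31354}\right) + \frac{1}{\left(-180\right) \frac{1}{2} \cdot \frac{1}{126} \left(-43\right)} = \frac{13870}{15677} - \frac{1}{180 \left(- \frac{43}{252}\right)} = \frac{13870}{15677} - - \frac{7}{215} = \frac{13870}{15677} + \frac{7}{215} = \frac{3091789}{3370555}$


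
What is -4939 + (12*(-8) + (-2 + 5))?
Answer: -5032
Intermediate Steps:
-4939 + (12*(-8) + (-2 + 5)) = -4939 + (-96 + 3) = -4939 - 93 = -5032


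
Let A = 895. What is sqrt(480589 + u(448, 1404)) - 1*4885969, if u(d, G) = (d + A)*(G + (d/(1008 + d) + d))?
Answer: -4885969 + sqrt(501632261)/13 ≈ -4.8842e+6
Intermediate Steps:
u(d, G) = (895 + d)*(G + d + d/(1008 + d)) (u(d, G) = (d + 895)*(G + (d/(1008 + d) + d)) = (895 + d)*(G + (d/(1008 + d) + d)) = (895 + d)*(G + (d + d/(1008 + d))) = (895 + d)*(G + d + d/(1008 + d)))
sqrt(480589 + u(448, 1404)) - 1*4885969 = sqrt(480589 + (448**3 + 1904*448**2 + 902160*1404 + 903055*448 + 1404*448**2 + 1903*1404*448)/(1008 + 448)) - 1*4885969 = sqrt(480589 + (89915392 + 1904*200704 + 1266632640 + 404568640 + 1404*200704 + 1196971776)/1456) - 4885969 = sqrt(480589 + (89915392 + 382140416 + 1266632640 + 404568640 + 281788416 + 1196971776)/1456) - 4885969 = sqrt(480589 + (1/1456)*3622017280) - 4885969 = sqrt(480589 + 32339440/13) - 4885969 = sqrt(38587097/13) - 4885969 = sqrt(501632261)/13 - 4885969 = -4885969 + sqrt(501632261)/13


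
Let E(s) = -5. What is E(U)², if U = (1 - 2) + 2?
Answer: 25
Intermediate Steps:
U = 1 (U = -1 + 2 = 1)
E(U)² = (-5)² = 25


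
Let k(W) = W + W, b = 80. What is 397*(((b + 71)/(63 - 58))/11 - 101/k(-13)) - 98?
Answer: 3623817/1430 ≈ 2534.1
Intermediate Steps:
k(W) = 2*W
397*(((b + 71)/(63 - 58))/11 - 101/k(-13)) - 98 = 397*(((80 + 71)/(63 - 58))/11 - 101/(2*(-13))) - 98 = 397*((151/5)*(1/11) - 101/(-26)) - 98 = 397*((151*(1/5))*(1/11) - 101*(-1/26)) - 98 = 397*((151/5)*(1/11) + 101/26) - 98 = 397*(151/55 + 101/26) - 98 = 397*(9481/1430) - 98 = 3763957/1430 - 98 = 3623817/1430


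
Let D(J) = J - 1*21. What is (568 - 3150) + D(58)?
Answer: -2545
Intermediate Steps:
D(J) = -21 + J (D(J) = J - 21 = -21 + J)
(568 - 3150) + D(58) = (568 - 3150) + (-21 + 58) = -2582 + 37 = -2545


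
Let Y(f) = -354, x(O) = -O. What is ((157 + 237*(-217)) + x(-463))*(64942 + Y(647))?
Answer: -3281651692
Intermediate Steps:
((157 + 237*(-217)) + x(-463))*(64942 + Y(647)) = ((157 + 237*(-217)) - 1*(-463))*(64942 - 354) = ((157 - 51429) + 463)*64588 = (-51272 + 463)*64588 = -50809*64588 = -3281651692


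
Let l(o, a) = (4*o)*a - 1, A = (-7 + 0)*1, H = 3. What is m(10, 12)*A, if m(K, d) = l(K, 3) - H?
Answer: -812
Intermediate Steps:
A = -7 (A = -7*1 = -7)
l(o, a) = -1 + 4*a*o (l(o, a) = 4*a*o - 1 = -1 + 4*a*o)
m(K, d) = -4 + 12*K (m(K, d) = (-1 + 4*3*K) - 1*3 = (-1 + 12*K) - 3 = -4 + 12*K)
m(10, 12)*A = (-4 + 12*10)*(-7) = (-4 + 120)*(-7) = 116*(-7) = -812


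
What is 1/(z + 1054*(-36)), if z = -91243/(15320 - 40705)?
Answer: -25385/963117197 ≈ -2.6357e-5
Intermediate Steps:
z = 91243/25385 (z = -91243/(-25385) = -91243*(-1/25385) = 91243/25385 ≈ 3.5944)
1/(z + 1054*(-36)) = 1/(91243/25385 + 1054*(-36)) = 1/(91243/25385 - 37944) = 1/(-963117197/25385) = -25385/963117197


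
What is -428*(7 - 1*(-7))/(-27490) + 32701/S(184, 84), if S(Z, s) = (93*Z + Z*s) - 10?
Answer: 547019013/447509710 ≈ 1.2224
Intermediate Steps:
S(Z, s) = -10 + 93*Z + Z*s
-428*(7 - 1*(-7))/(-27490) + 32701/S(184, 84) = -428*(7 - 1*(-7))/(-27490) + 32701/(-10 + 93*184 + 184*84) = -428*(7 + 7)*(-1/27490) + 32701/(-10 + 17112 + 15456) = -428*14*(-1/27490) + 32701/32558 = -5992*(-1/27490) + 32701*(1/32558) = 2996/13745 + 32701/32558 = 547019013/447509710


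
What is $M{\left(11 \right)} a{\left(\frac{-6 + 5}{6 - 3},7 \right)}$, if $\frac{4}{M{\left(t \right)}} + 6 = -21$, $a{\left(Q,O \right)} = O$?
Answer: $- \frac{28}{27} \approx -1.037$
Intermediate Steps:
$M{\left(t \right)} = - \frac{4}{27}$ ($M{\left(t \right)} = \frac{4}{-6 - 21} = \frac{4}{-27} = 4 \left(- \frac{1}{27}\right) = - \frac{4}{27}$)
$M{\left(11 \right)} a{\left(\frac{-6 + 5}{6 - 3},7 \right)} = \left(- \frac{4}{27}\right) 7 = - \frac{28}{27}$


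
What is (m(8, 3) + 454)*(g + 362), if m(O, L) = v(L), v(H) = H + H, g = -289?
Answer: 33580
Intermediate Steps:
v(H) = 2*H
m(O, L) = 2*L
(m(8, 3) + 454)*(g + 362) = (2*3 + 454)*(-289 + 362) = (6 + 454)*73 = 460*73 = 33580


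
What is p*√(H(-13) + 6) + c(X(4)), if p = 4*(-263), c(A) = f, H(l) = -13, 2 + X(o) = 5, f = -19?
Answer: -19 - 1052*I*√7 ≈ -19.0 - 2783.3*I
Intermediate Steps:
X(o) = 3 (X(o) = -2 + 5 = 3)
c(A) = -19
p = -1052
p*√(H(-13) + 6) + c(X(4)) = -1052*√(-13 + 6) - 19 = -1052*I*√7 - 19 = -19 - 1052*I*√7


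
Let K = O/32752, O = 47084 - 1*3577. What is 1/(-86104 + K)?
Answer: -32752/2820034701 ≈ -1.1614e-5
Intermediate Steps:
O = 43507 (O = 47084 - 3577 = 43507)
K = 43507/32752 ≈ 1.3284
1/(-86104 + K) = 1/(-86104 + 43507/32752) = 1/(-2820034701/32752) = -32752/2820034701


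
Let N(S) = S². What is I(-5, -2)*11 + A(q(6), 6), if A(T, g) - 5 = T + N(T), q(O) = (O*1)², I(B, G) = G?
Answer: 1315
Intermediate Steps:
q(O) = O²
A(T, g) = 5 + T + T² (A(T, g) = 5 + (T + T²) = 5 + T + T²)
I(-5, -2)*11 + A(q(6), 6) = -2*11 + (5 + 6² + (6²)²) = -22 + (5 + 36 + 36²) = -22 + (5 + 36 + 1296) = -22 + 1337 = 1315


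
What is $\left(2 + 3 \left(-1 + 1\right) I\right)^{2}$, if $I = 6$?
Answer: $4$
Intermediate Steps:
$\left(2 + 3 \left(-1 + 1\right) I\right)^{2} = \left(2 + 3 \left(-1 + 1\right) 6\right)^{2} = \left(2 + 3 \cdot 0 \cdot 6\right)^{2} = \left(2 + 0 \cdot 6\right)^{2} = \left(2 + 0\right)^{2} = 2^{2} = 4$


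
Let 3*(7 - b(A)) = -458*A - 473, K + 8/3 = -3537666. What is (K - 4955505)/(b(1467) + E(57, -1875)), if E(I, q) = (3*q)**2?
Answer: -25479521/95594255 ≈ -0.26654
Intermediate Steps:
K = -10613006/3 (K = -8/3 - 3537666 = -10613006/3 ≈ -3.5377e+6)
b(A) = 494/3 + 458*A/3 (b(A) = 7 - (-458*A - 473)/3 = 7 - (-473 - 458*A)/3 = 7 + (473/3 + 458*A/3) = 494/3 + 458*A/3)
E(I, q) = 9*q**2
(K - 4955505)/(b(1467) + E(57, -1875)) = (-10613006/3 - 4955505)/((494/3 + (458/3)*1467) + 9*(-1875)**2) = -25479521/(3*((494/3 + 223962) + 9*3515625)) = -25479521/(3*(672380/3 + 31640625)) = -25479521/(3*95594255/3) = -25479521/3*3/95594255 = -25479521/95594255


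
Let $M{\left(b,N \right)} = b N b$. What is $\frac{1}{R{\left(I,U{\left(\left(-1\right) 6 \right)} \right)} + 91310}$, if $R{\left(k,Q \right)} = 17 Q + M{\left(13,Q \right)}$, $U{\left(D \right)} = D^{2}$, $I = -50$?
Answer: $\frac{1}{98006} \approx 1.0203 \cdot 10^{-5}$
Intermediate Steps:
$M{\left(b,N \right)} = N b^{2}$ ($M{\left(b,N \right)} = N b b = N b^{2}$)
$R{\left(k,Q \right)} = 186 Q$ ($R{\left(k,Q \right)} = 17 Q + Q 13^{2} = 17 Q + Q 169 = 17 Q + 169 Q = 186 Q$)
$\frac{1}{R{\left(I,U{\left(\left(-1\right) 6 \right)} \right)} + 91310} = \frac{1}{186 \left(\left(-1\right) 6\right)^{2} + 91310} = \frac{1}{186 \left(-6\right)^{2} + 91310} = \frac{1}{186 \cdot 36 + 91310} = \frac{1}{6696 + 91310} = \frac{1}{98006}$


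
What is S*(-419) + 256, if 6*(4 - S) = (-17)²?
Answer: 112571/6 ≈ 18762.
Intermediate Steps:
S = -265/6 (S = 4 - ⅙*(-17)² = 4 - ⅙*289 = 4 - 289/6 = -265/6 ≈ -44.167)
S*(-419) + 256 = -265/6*(-419) + 256 = 111035/6 + 256 = 112571/6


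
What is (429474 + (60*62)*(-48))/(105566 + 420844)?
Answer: 41819/87735 ≈ 0.47665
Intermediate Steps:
(429474 + (60*62)*(-48))/(105566 + 420844) = (429474 + 3720*(-48))/526410 = (429474 - 178560)*(1/526410) = 250914*(1/526410) = 41819/87735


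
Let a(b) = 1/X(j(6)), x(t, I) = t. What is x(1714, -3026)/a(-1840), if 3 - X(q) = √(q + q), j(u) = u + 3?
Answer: 5142 - 5142*√2 ≈ -2129.9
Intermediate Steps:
j(u) = 3 + u
X(q) = 3 - √2*√q (X(q) = 3 - √(q + q) = 3 - √(2*q) = 3 - √2*√q)
a(b) = 1/(3 - 3*√2) (a(b) = 1/(3 - √2*√(3 + 6)) = 1/(3 - √2*√9) = 1/(3 - 1*√2*3) = 1/(3 - 3*√2))
x(1714, -3026)/a(-1840) = 1714/(-⅓ - √2/3)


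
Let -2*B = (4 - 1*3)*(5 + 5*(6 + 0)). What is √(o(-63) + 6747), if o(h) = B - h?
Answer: √27170/2 ≈ 82.417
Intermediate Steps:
B = -35/2 (B = -(4 - 1*3)*(5 + 5*(6 + 0))/2 = -(4 - 3)*(5 + 5*6)/2 = -(5 + 30)/2 = -35/2 ≈ -17.500)
o(h) = -35/2 - h
√(o(-63) + 6747) = √((-35/2 - 1*(-63)) + 6747) = √((-35/2 + 63) + 6747) = √(91/2 + 6747) = √(13585/2) = √27170/2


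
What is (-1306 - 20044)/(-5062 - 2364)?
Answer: 10675/3713 ≈ 2.8750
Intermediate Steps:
(-1306 - 20044)/(-5062 - 2364) = -21350/(-7426) = -21350*(-1/7426) = 10675/3713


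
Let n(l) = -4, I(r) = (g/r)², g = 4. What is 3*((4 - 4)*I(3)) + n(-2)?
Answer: -4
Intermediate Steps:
I(r) = 16/r² (I(r) = (4/r)² = 16/r²)
3*((4 - 4)*I(3)) + n(-2) = 3*((4 - 4)*(16/3²)) - 4 = 3*(0*(16*(⅑))) - 4 = 3*(0*(16/9)) - 4 = 3*0 - 4 = 0 - 4 = -4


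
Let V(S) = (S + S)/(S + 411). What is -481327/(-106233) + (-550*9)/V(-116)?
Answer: 77619203057/12323028 ≈ 6298.7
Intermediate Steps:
V(S) = 2*S/(411 + S) (V(S) = (2*S)/(411 + S) = 2*S/(411 + S))
-481327/(-106233) + (-550*9)/V(-116) = -481327/(-106233) + (-550*9)/((2*(-116)/(411 - 116))) = -481327*(-1/106233) - 4950/(2*(-116)/295) = 481327/106233 - 4950/(2*(-116)*(1/295)) = 481327/106233 - 4950/(-232/295) = 481327/106233 - 4950*(-295/232) = 481327/106233 + 730125/116 = 77619203057/12323028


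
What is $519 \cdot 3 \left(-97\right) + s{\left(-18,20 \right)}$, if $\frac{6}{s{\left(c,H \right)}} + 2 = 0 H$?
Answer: $-151032$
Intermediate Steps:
$s{\left(c,H \right)} = -3$ ($s{\left(c,H \right)} = \frac{6}{-2 + 0 H} = \frac{6}{-2 + 0} = \frac{6}{-2} = 6 \left(- \frac{1}{2}\right) = -3$)
$519 \cdot 3 \left(-97\right) + s{\left(-18,20 \right)} = 519 \cdot 3 \left(-97\right) - 3 = 519 \left(-291\right) - 3 = -151029 - 3 = -151032$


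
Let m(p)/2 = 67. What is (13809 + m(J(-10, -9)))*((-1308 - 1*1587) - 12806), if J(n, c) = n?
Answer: -218919043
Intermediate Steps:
m(p) = 134 (m(p) = 2*67 = 134)
(13809 + m(J(-10, -9)))*((-1308 - 1*1587) - 12806) = (13809 + 134)*((-1308 - 1*1587) - 12806) = 13943*((-1308 - 1587) - 12806) = 13943*(-2895 - 12806) = 13943*(-15701) = -218919043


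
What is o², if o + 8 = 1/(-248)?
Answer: 3940225/61504 ≈ 64.065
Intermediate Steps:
o = -1985/248 (o = -8 + 1/(-248) = -8 - 1/248 = -1985/248 ≈ -8.0040)
o² = (-1985/248)² = 3940225/61504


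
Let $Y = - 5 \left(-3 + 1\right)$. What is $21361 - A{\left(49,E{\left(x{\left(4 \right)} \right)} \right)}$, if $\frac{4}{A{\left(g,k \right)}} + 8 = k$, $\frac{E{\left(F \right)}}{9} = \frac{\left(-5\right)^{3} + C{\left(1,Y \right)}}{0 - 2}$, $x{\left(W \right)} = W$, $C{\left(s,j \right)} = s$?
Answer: $\frac{5874273}{275} \approx 21361.0$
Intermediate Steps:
$Y = 10$ ($Y = \left(-5\right) \left(-2\right) = 10$)
$E{\left(F \right)} = 558$ ($E{\left(F \right)} = 9 \frac{\left(-5\right)^{3} + 1}{0 - 2} = 9 \frac{-125 + 1}{-2} = 9 \left(\left(-124\right) \left(- \frac{1}{2}\right)\right) = 9 \cdot 62 = 558$)
$A{\left(g,k \right)} = \frac{4}{-8 + k}$
$21361 - A{\left(49,E{\left(x{\left(4 \right)} \right)} \right)} = 21361 - \frac{4}{-8 + 558} = 21361 - \frac{4}{550} = 21361 - 4 \cdot \frac{1}{550} = 21361 - \frac{2}{275} = \frac{5874273}{275}$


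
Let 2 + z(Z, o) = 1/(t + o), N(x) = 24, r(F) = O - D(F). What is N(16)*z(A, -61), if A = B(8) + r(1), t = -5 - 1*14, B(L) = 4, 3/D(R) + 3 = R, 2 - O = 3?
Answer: -483/10 ≈ -48.300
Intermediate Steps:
O = -1 (O = 2 - 1*3 = 2 - 3 = -1)
D(R) = 3/(-3 + R)
r(F) = -1 - 3/(-3 + F)
t = -19 (t = -5 - 14 = -19)
A = 9/2 (A = 4 - 1*1/(-3 + 1) = 4 - 1*1/(-2) = 4 - 1*1*(-1/2) = 4 + 1/2 = 9/2 ≈ 4.5000)
z(Z, o) = -2 + 1/(-19 + o)
N(16)*z(A, -61) = 24*((39 - 2*(-61))/(-19 - 61)) = 24*((39 + 122)/(-80)) = 24*(-1/80*161) = 24*(-161/80) = -483/10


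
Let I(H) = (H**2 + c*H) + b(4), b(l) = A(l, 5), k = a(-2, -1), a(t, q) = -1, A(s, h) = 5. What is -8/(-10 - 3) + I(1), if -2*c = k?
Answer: 185/26 ≈ 7.1154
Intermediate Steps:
k = -1
b(l) = 5
c = 1/2 (c = -1/2*(-1) = 1/2 ≈ 0.50000)
I(H) = 5 + H**2 + H/2 (I(H) = (H**2 + H/2) + 5 = 5 + H**2 + H/2)
-8/(-10 - 3) + I(1) = -8/(-10 - 3) + (5 + 1**2 + (1/2)*1) = -8/(-13) + (5 + 1 + 1/2) = -8*(-1/13) + 13/2 = 8/13 + 13/2 = 185/26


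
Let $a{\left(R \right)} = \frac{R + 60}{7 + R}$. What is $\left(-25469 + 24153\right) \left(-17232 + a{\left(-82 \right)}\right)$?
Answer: $\frac{1700769448}{75} \approx 2.2677 \cdot 10^{7}$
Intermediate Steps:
$a{\left(R \right)} = \frac{60 + R}{7 + R}$
$\left(-25469 + 24153\right) \left(-17232 + a{\left(-82 \right)}\right) = \left(-25469 + 24153\right) \left(-17232 + \frac{60 - 82}{7 - 82}\right) = - 1316 \left(-17232 + \frac{1}{-75} \left(-22\right)\right) = - 1316 \left(-17232 - - \frac{22}{75}\right) = - 1316 \left(-17232 + \frac{22}{75}\right) = \left(-1316\right) \left(- \frac{1292378}{75}\right) = \frac{1700769448}{75}$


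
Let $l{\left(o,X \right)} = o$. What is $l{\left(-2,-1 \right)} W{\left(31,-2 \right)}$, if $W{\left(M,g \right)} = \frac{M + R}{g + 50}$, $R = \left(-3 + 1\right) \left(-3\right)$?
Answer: $- \frac{37}{24} \approx -1.5417$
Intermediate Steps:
$R = 6$ ($R = \left(-2\right) \left(-3\right) = 6$)
$W{\left(M,g \right)} = \frac{6 + M}{50 + g}$ ($W{\left(M,g \right)} = \frac{M + 6}{g + 50} = \frac{6 + M}{50 + g}$)
$l{\left(-2,-1 \right)} W{\left(31,-2 \right)} = - 2 \frac{6 + 31}{50 - 2} = - 2 \cdot \frac{1}{48} \cdot 37 = \left(-2\right) \frac{37}{48} = - \frac{37}{24}$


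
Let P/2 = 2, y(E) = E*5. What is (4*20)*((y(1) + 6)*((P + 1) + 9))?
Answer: 12320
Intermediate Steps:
y(E) = 5*E
P = 4 (P = 2*2 = 4)
(4*20)*((y(1) + 6)*((P + 1) + 9)) = (4*20)*((5*1 + 6)*((4 + 1) + 9)) = 80*((5 + 6)*(5 + 9)) = 80*(11*14) = 80*154 = 12320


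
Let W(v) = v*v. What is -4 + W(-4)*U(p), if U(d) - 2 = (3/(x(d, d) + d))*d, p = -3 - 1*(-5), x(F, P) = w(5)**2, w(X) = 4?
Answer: 100/3 ≈ 33.333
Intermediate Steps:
W(v) = v**2
x(F, P) = 16 (x(F, P) = 4**2 = 16)
p = 2 (p = -3 + 5 = 2)
U(d) = 2 + 3*d/(16 + d) (U(d) = 2 + (3/(16 + d))*d = 2 + 3*d/(16 + d))
-4 + W(-4)*U(p) = -4 + (-4)**2*((32 + 5*2)/(16 + 2)) = -4 + 16*((32 + 10)/18) = -4 + 16*((1/18)*42) = -4 + 16*(7/3) = -4 + 112/3 = 100/3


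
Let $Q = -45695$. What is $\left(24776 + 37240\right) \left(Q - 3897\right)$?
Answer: $-3075497472$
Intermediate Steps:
$\left(24776 + 37240\right) \left(Q - 3897\right) = \left(24776 + 37240\right) \left(-45695 - 3897\right) = 62016 \left(-45695 - 3897\right) = 62016 \left(-49592\right) = -3075497472$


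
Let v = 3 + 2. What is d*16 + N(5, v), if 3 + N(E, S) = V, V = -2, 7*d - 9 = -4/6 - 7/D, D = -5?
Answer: 1811/105 ≈ 17.248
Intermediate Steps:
d = 146/105 (d = 9/7 + (-4/6 - 7/(-5))/7 = 9/7 + (-4*1/6 - 7*(-1/5))/7 = 9/7 + (-2/3 + 7/5)/7 = 9/7 + (1/7)*(11/15) = 9/7 + 11/105 = 146/105 ≈ 1.3905)
v = 5
N(E, S) = -5 (N(E, S) = -3 - 2 = -5)
d*16 + N(5, v) = (146/105)*16 - 5 = 2336/105 - 5 = 1811/105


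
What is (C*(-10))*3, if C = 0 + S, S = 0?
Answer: 0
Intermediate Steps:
C = 0 (C = 0 + 0 = 0)
(C*(-10))*3 = (0*(-10))*3 = 0*3 = 0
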